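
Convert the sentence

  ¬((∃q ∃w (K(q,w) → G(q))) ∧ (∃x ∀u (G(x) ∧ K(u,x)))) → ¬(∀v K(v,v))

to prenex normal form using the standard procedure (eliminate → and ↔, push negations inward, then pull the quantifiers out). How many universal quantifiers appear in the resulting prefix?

1

Rewrite implications/biconditionals: A → B as ¬A ∨ B.
  ¬¬((∃q ∃w (¬K(q,w) ∨ G(q))) ∧ (∃x ∀u (G(x) ∧ K(u,x)))) ∨ ¬(∀v K(v,v))
Drive negations inward (¬∀x A ≡ ∃x ¬A, ¬∃x A ≡ ∀x ¬A, De Morgan for ∧/∨):
  (∃q ∃w (¬K(q,w) ∨ G(q))) ∧ (∃x ∀u (G(x) ∧ K(u,x))) ∨ (∃v ¬K(v,v))
Extract every quantifier outward, since the variables are now distinct and don't occur free across branches:
  ∃q ∃w ∃x ∀u ∃v ((¬K(q,w) ∨ G(q)) ∧ G(x) ∧ K(u,x) ∨ ¬K(v,v))
The prefix is ∃q ∃w ∃x ∀u ∃v: 1 universal, 4 existential.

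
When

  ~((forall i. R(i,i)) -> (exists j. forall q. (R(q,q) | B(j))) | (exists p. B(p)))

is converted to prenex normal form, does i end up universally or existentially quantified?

universal

Eliminate → and ↔ using ¬ and ∨.
  ~(~(forall i. R(i,i)) | (exists j. forall q. (R(q,q) | B(j))) | (exists p. B(p)))
Push ¬ through the quantifiers and connectives to reach negation normal form:
  (forall i. R(i,i)) & (forall j. exists q. (~R(q,q) & ~B(j))) & (forall p. ~B(p))
Finally move all quantifiers to the prefix:
  forall i. forall j. exists q. forall p. (R(i,i) & ~R(q,q) & ~B(j) & ~B(p))
The quantifier forall i sits under an even number of negations (counting the antecedent side of each →), so it remains universal.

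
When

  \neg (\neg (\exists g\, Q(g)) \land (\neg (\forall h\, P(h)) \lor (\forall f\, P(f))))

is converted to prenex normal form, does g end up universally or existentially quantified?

Move each ¬ inward, flipping quantifiers it crosses:
  (\exists g\, Q(g)) \lor (\forall h\, P(h)) \land (\exists f\, \neg P(f))
All bound variables are already distinct, so no renaming is needed.
Extract every quantifier outward, since the variables are now distinct and don't occur free across branches:
  \exists g\, \forall h\, \exists f\, (Q(g) \lor P(h) \land \neg P(f))
The quantifier \exists g sits under an even number of negations, so it remains existential.

existential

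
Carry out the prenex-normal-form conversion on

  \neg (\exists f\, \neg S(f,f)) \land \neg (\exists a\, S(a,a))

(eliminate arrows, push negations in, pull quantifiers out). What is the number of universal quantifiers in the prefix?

Move each ¬ inward, flipping quantifiers it crosses:
  (\forall f\, S(f,f)) \land (\forall a\, \neg S(a,a))
All bound variables are already distinct, so no renaming is needed.
Extract every quantifier outward, since the variables are now distinct and don't occur free across branches:
  \forall f\, \forall a\, (S(f,f) \land \neg S(a,a))
The prefix is \forall f \forall a: 2 universal, 0 existential.

2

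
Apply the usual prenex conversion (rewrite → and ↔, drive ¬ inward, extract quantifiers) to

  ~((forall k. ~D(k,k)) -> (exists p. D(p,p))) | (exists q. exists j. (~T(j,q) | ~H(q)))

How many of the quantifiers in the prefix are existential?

Eliminate → and ↔ using ¬ and ∨.
  ~(~(forall k. ~D(k,k)) | (exists p. D(p,p))) | (exists q. exists j. (~T(j,q) | ~H(q)))
Move each ¬ inward, flipping quantifiers it crosses:
  (forall k. ~D(k,k)) & (forall p. ~D(p,p)) | (exists q. exists j. (~T(j,q) | ~H(q)))
All bound variables are already distinct, so no renaming is needed.
Pull the quantifiers to the front (each side's bound variable is not free in the other side):
  forall k. forall p. exists q. exists j. (~D(k,k) & ~D(p,p) | ~T(j,q) | ~H(q))
The prefix is forall k forall p exists q exists j: 2 universal, 2 existential.

2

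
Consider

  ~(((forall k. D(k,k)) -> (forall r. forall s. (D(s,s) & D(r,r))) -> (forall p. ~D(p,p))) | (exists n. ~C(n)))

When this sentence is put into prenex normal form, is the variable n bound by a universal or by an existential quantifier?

Eliminate → and ↔ using ¬ and ∨.
  ~(~(forall k. D(k,k)) | ~(forall r. forall s. (D(s,s) & D(r,r))) | (forall p. ~D(p,p)) | (exists n. ~C(n)))
Push ¬ through the quantifiers and connectives to reach negation normal form:
  (forall k. D(k,k)) & (forall r. forall s. (D(s,s) & D(r,r))) & (exists p. D(p,p)) & (forall n. C(n))
Pull the quantifiers to the front (each side's bound variable is not free in the other side):
  forall k. forall r. forall s. exists p. forall n. (D(k,k) & D(s,s) & D(r,r) & D(p,p) & C(n))
The quantifier exists n sits under an odd number of negations (counting the antecedent side of each →), so it flips to forall n.

universal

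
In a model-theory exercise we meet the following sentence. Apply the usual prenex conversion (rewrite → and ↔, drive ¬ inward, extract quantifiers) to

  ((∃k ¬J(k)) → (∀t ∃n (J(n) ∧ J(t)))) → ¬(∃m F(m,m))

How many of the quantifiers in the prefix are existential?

Eliminate → and ↔ using ¬ and ∨.
  ¬(¬(∃k ¬J(k)) ∨ (∀t ∃n (J(n) ∧ J(t)))) ∨ ¬(∃m F(m,m))
Push ¬ through the quantifiers and connectives to reach negation normal form:
  (∃k ¬J(k)) ∧ (∃t ∀n (¬J(n) ∨ ¬J(t))) ∨ (∀m ¬F(m,m))
All bound variables are already distinct, so no renaming is needed.
Pull the quantifiers to the front (each side's bound variable is not free in the other side):
  ∃k ∃t ∀n ∀m (¬J(k) ∧ (¬J(n) ∨ ¬J(t)) ∨ ¬F(m,m))
The prefix is ∃k ∃t ∀n ∀m: 2 universal, 2 existential.

2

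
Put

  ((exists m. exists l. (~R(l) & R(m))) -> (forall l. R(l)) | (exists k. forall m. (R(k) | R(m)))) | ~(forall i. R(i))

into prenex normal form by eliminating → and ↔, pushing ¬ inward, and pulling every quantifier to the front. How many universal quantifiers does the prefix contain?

Rewrite implications/biconditionals: A → B as ¬A ∨ B.
  ~(exists m. exists l. (~R(l) & R(m))) | (forall l. R(l)) | (exists k. forall m. (R(k) | R(m))) | ~(forall i. R(i))
Drive negations inward (¬∀x A ≡ ∃x ¬A, ¬∃x A ≡ ∀x ¬A, De Morgan for ∧/∨):
  (forall m. forall l. (R(l) | ~R(m))) | (forall l. R(l)) | (exists k. forall m. (R(k) | R(m))) | (exists i. ~R(i))
Rename bound variables to avoid capture: l↦z1, m↦s.
  (forall m. forall l. (R(l) | ~R(m))) | (forall z1. R(z1)) | (exists k. forall s. (R(k) | R(s))) | (exists i. ~R(i))
Extract every quantifier outward, since the variables are now distinct and don't occur free across branches:
  forall m. forall l. forall z1. exists k. forall s. exists i. (R(l) | ~R(m) | R(z1) | R(k) | R(s) | ~R(i))
The prefix is forall m forall l forall z1 exists k forall s exists i: 4 universal, 2 existential.

4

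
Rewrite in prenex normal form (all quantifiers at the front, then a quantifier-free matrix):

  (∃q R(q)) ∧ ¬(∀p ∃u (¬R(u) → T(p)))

∃q ∃p ∀u (R(q) ∧ ¬R(u) ∧ ¬T(p))

Rewrite implications/biconditionals: A → B as ¬A ∨ B.
  (∃q R(q)) ∧ ¬(∀p ∃u (¬¬R(u) ∨ T(p)))
Drive negations inward (¬∀x A ≡ ∃x ¬A, ¬∃x A ≡ ∀x ¬A, De Morgan for ∧/∨):
  (∃q R(q)) ∧ (∃p ∀u (¬R(u) ∧ ¬T(p)))
Extract every quantifier outward, since the variables are now distinct and don't occur free across branches:
  ∃q ∃p ∀u (R(q) ∧ ¬R(u) ∧ ¬T(p))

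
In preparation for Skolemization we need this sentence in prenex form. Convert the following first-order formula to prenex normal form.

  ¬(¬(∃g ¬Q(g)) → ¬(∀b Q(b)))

∀g ∀b (Q(g) ∧ Q(b))

First replace A → B with ¬A ∨ B.
  ¬(¬¬(∃g ¬Q(g)) ∨ ¬(∀b Q(b)))
Push ¬ through the quantifiers and connectives to reach negation normal form:
  (∀g Q(g)) ∧ (∀b Q(b))
Extract every quantifier outward, since the variables are now distinct and don't occur free across branches:
  ∀g ∀b (Q(g) ∧ Q(b))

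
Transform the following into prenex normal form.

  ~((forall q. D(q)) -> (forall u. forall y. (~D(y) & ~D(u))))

forall q. exists u. exists y. (D(q) & (D(y) | D(u)))

First replace A → B with ¬A ∨ B.
  ~(~(forall q. D(q)) | (forall u. forall y. (~D(y) & ~D(u))))
Drive negations inward (¬∀x A ≡ ∃x ¬A, ¬∃x A ≡ ∀x ¬A, De Morgan for ∧/∨):
  (forall q. D(q)) & (exists u. exists y. (D(y) | D(u)))
All bound variables are already distinct, so no renaming is needed.
Pull the quantifiers to the front (each side's bound variable is not free in the other side):
  forall q. exists u. exists y. (D(q) & (D(y) | D(u)))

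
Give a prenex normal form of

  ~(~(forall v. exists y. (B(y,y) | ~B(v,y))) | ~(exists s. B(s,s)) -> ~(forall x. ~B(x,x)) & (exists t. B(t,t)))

First replace A → B with ¬A ∨ B.
  ~(~(~(forall v. exists y. (B(y,y) | ~B(v,y))) | ~(exists s. B(s,s))) | ~(forall x. ~B(x,x)) & (exists t. B(t,t)))
Drive negations inward (¬∀x A ≡ ∃x ¬A, ¬∃x A ≡ ∀x ¬A, De Morgan for ∧/∨):
  ((exists v. forall y. (~B(y,y) & B(v,y))) | (forall s. ~B(s,s))) & ((forall x. ~B(x,x)) | (forall t. ~B(t,t)))
All bound variables are already distinct, so no renaming is needed.
Extract every quantifier outward, since the variables are now distinct and don't occur free across branches:
  exists v. forall y. forall s. forall x. forall t. ((~B(y,y) & B(v,y) | ~B(s,s)) & (~B(x,x) | ~B(t,t)))

exists v. forall y. forall s. forall x. forall t. ((~B(y,y) & B(v,y) | ~B(s,s)) & (~B(x,x) | ~B(t,t)))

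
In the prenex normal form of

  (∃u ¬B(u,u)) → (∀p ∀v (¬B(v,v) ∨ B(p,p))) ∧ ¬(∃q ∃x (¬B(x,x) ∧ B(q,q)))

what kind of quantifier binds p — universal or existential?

universal

First replace A → B with ¬A ∨ B.
  ¬(∃u ¬B(u,u)) ∨ (∀p ∀v (¬B(v,v) ∨ B(p,p))) ∧ ¬(∃q ∃x (¬B(x,x) ∧ B(q,q)))
Push ¬ through the quantifiers and connectives to reach negation normal form:
  (∀u B(u,u)) ∨ (∀p ∀v (¬B(v,v) ∨ B(p,p))) ∧ (∀q ∀x (B(x,x) ∨ ¬B(q,q)))
All bound variables are already distinct, so no renaming is needed.
Finally move all quantifiers to the prefix:
  ∀u ∀p ∀v ∀q ∀x (B(u,u) ∨ (¬B(v,v) ∨ B(p,p)) ∧ (B(x,x) ∨ ¬B(q,q)))
The quantifier ∀p sits under an even number of negations (counting the antecedent side of each →), so it remains universal.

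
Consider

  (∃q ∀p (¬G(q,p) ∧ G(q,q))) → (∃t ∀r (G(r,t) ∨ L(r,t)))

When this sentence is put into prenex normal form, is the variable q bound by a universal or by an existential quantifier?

First replace A → B with ¬A ∨ B.
  ¬(∃q ∀p (¬G(q,p) ∧ G(q,q))) ∨ (∃t ∀r (G(r,t) ∨ L(r,t)))
Move each ¬ inward, flipping quantifiers it crosses:
  (∀q ∃p (G(q,p) ∨ ¬G(q,q))) ∨ (∃t ∀r (G(r,t) ∨ L(r,t)))
All bound variables are already distinct, so no renaming is needed.
Extract every quantifier outward, since the variables are now distinct and don't occur free across branches:
  ∀q ∃p ∃t ∀r (G(q,p) ∨ ¬G(q,q) ∨ G(r,t) ∨ L(r,t))
The quantifier ∃q sits under an odd number of negations (counting the antecedent side of each →), so it flips to ∀q.

universal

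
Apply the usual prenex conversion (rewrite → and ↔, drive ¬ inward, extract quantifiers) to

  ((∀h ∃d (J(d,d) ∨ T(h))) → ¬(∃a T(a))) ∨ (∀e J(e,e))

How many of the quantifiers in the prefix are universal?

Eliminate → and ↔ using ¬ and ∨.
  ¬(∀h ∃d (J(d,d) ∨ T(h))) ∨ ¬(∃a T(a)) ∨ (∀e J(e,e))
Move each ¬ inward, flipping quantifiers it crosses:
  (∃h ∀d (¬J(d,d) ∧ ¬T(h))) ∨ (∀a ¬T(a)) ∨ (∀e J(e,e))
All bound variables are already distinct, so no renaming is needed.
Extract every quantifier outward, since the variables are now distinct and don't occur free across branches:
  ∃h ∀d ∀a ∀e (¬J(d,d) ∧ ¬T(h) ∨ ¬T(a) ∨ J(e,e))
The prefix is ∃h ∀d ∀a ∀e: 3 universal, 1 existential.

3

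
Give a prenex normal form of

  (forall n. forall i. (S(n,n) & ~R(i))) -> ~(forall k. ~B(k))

Eliminate → and ↔ using ¬ and ∨.
  ~(forall n. forall i. (S(n,n) & ~R(i))) | ~(forall k. ~B(k))
Move each ¬ inward, flipping quantifiers it crosses:
  (exists n. exists i. (~S(n,n) | R(i))) | (exists k. B(k))
All bound variables are already distinct, so no renaming is needed.
Extract every quantifier outward, since the variables are now distinct and don't occur free across branches:
  exists n. exists i. exists k. (~S(n,n) | R(i) | B(k))

exists n. exists i. exists k. (~S(n,n) | R(i) | B(k))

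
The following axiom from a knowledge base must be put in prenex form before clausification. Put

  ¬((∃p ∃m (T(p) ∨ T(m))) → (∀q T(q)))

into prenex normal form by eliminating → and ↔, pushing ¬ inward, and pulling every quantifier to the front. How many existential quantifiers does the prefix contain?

3

Rewrite implications/biconditionals: A → B as ¬A ∨ B.
  ¬(¬(∃p ∃m (T(p) ∨ T(m))) ∨ (∀q T(q)))
Move each ¬ inward, flipping quantifiers it crosses:
  (∃p ∃m (T(p) ∨ T(m))) ∧ (∃q ¬T(q))
All bound variables are already distinct, so no renaming is needed.
Pull the quantifiers to the front (each side's bound variable is not free in the other side):
  ∃p ∃m ∃q ((T(p) ∨ T(m)) ∧ ¬T(q))
The prefix is ∃p ∃m ∃q: 0 universal, 3 existential.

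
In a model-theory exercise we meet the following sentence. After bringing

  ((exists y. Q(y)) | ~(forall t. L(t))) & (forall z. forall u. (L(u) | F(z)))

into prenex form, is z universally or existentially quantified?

Drive negations inward (¬∀x A ≡ ∃x ¬A, ¬∃x A ≡ ∀x ¬A, De Morgan for ∧/∨):
  ((exists y. Q(y)) | (exists t. ~L(t))) & (forall z. forall u. (L(u) | F(z)))
Extract every quantifier outward, since the variables are now distinct and don't occur free across branches:
  exists y. exists t. forall z. forall u. ((Q(y) | ~L(t)) & (L(u) | F(z)))
The quantifier forall z sits under an even number of negations, so it remains universal.

universal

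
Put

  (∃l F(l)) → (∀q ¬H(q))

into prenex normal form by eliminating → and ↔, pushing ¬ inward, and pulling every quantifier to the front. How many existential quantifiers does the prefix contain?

First replace A → B with ¬A ∨ B.
  ¬(∃l F(l)) ∨ (∀q ¬H(q))
Move each ¬ inward, flipping quantifiers it crosses:
  (∀l ¬F(l)) ∨ (∀q ¬H(q))
All bound variables are already distinct, so no renaming is needed.
Extract every quantifier outward, since the variables are now distinct and don't occur free across branches:
  ∀l ∀q (¬F(l) ∨ ¬H(q))
The prefix is ∀l ∀q: 2 universal, 0 existential.

0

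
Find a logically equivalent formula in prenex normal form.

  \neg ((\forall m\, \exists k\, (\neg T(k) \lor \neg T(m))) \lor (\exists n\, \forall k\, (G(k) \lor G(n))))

\exists m\, \forall k\, \forall n\, \exists z\, (T(k) \land T(m) \land \neg G(z) \land \neg G(n))

Drive negations inward (¬∀x A ≡ ∃x ¬A, ¬∃x A ≡ ∀x ¬A, De Morgan for ∧/∨):
  (\exists m\, \forall k\, (T(k) \land T(m))) \land (\forall n\, \exists k\, (\neg G(k) \land \neg G(n)))
Give each quantifier a distinct variable: k↦z.
  (\exists m\, \forall k\, (T(k) \land T(m))) \land (\forall n\, \exists z\, (\neg G(z) \land \neg G(n)))
Pull the quantifiers to the front (each side's bound variable is not free in the other side):
  \exists m\, \forall k\, \forall n\, \exists z\, (T(k) \land T(m) \land \neg G(z) \land \neg G(n))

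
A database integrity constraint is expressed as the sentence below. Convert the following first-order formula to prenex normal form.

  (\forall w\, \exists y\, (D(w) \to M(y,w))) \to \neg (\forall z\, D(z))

Eliminate → and ↔ using ¬ and ∨.
  \neg (\forall w\, \exists y\, (\neg D(w) \lor M(y,w))) \lor \neg (\forall z\, D(z))
Move each ¬ inward, flipping quantifiers it crosses:
  (\exists w\, \forall y\, (D(w) \land \neg M(y,w))) \lor (\exists z\, \neg D(z))
Finally move all quantifiers to the prefix:
  \exists w\, \forall y\, \exists z\, (D(w) \land \neg M(y,w) \lor \neg D(z))

\exists w\, \forall y\, \exists z\, (D(w) \land \neg M(y,w) \lor \neg D(z))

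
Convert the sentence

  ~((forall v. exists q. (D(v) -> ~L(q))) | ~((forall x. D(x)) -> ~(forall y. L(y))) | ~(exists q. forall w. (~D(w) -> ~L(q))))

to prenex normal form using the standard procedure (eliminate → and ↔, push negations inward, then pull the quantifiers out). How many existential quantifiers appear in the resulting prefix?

4

Eliminate → and ↔ using ¬ and ∨.
  ~((forall v. exists q. (~D(v) | ~L(q))) | ~(~(forall x. D(x)) | ~(forall y. L(y))) | ~(exists q. forall w. (~~D(w) | ~L(q))))
Move each ¬ inward, flipping quantifiers it crosses:
  (exists v. forall q. (D(v) & L(q))) & ((exists x. ~D(x)) | (exists y. ~L(y))) & (exists q. forall w. (D(w) | ~L(q)))
Rename bound variables to avoid capture: q↦v1.
  (exists v. forall q. (D(v) & L(q))) & ((exists x. ~D(x)) | (exists y. ~L(y))) & (exists v1. forall w. (D(w) | ~L(v1)))
Pull the quantifiers to the front (each side's bound variable is not free in the other side):
  exists v. forall q. exists x. exists y. exists v1. forall w. (D(v) & L(q) & (~D(x) | ~L(y)) & (D(w) | ~L(v1)))
The prefix is exists v forall q exists x exists y exists v1 forall w: 2 universal, 4 existential.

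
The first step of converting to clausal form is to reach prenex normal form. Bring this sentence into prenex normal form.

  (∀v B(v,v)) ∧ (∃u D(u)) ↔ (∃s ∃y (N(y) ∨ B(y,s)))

Eliminate → and ↔ using ¬ and ∨; A ↔ B as (¬A ∨ B) ∧ (¬B ∨ A).
  (¬((∀v B(v,v)) ∧ (∃u D(u))) ∨ (∃s ∃y (N(y) ∨ B(y,s)))) ∧ (¬(∃s ∃y (N(y) ∨ B(y,s))) ∨ (∀v B(v,v)) ∧ (∃u D(u)))
Move each ¬ inward, flipping quantifiers it crosses:
  ((∃v ¬B(v,v)) ∨ (∀u ¬D(u)) ∨ (∃s ∃y (N(y) ∨ B(y,s)))) ∧ ((∀s ∀y (¬N(y) ∧ ¬B(y,s))) ∨ (∀v B(v,v)) ∧ (∃u D(u)))
Rename bound variables to avoid capture: s↦u1, y↦r, v↦w, u↦y1.
  ((∃v ¬B(v,v)) ∨ (∀u ¬D(u)) ∨ (∃s ∃y (N(y) ∨ B(y,s)))) ∧ ((∀u1 ∀r (¬N(r) ∧ ¬B(r,u1))) ∨ (∀w B(w,w)) ∧ (∃y1 D(y1)))
Finally move all quantifiers to the prefix:
  ∃v ∀u ∃s ∃y ∀u1 ∀r ∀w ∃y1 ((¬B(v,v) ∨ ¬D(u) ∨ N(y) ∨ B(y,s)) ∧ (¬N(r) ∧ ¬B(r,u1) ∨ B(w,w) ∧ D(y1)))

∃v ∀u ∃s ∃y ∀u1 ∀r ∀w ∃y1 ((¬B(v,v) ∨ ¬D(u) ∨ N(y) ∨ B(y,s)) ∧ (¬N(r) ∧ ¬B(r,u1) ∨ B(w,w) ∧ D(y1)))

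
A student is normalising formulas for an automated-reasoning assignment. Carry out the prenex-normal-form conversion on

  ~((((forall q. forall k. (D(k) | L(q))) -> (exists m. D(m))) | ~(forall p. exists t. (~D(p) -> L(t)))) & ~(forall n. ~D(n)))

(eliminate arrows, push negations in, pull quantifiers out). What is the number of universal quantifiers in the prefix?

5

Eliminate → and ↔ using ¬ and ∨.
  ~((~(forall q. forall k. (D(k) | L(q))) | (exists m. D(m)) | ~(forall p. exists t. (~~D(p) | L(t)))) & ~(forall n. ~D(n)))
Push ¬ through the quantifiers and connectives to reach negation normal form:
  (forall q. forall k. (D(k) | L(q))) & (forall m. ~D(m)) & (forall p. exists t. (D(p) | L(t))) | (forall n. ~D(n))
All bound variables are already distinct, so no renaming is needed.
Finally move all quantifiers to the prefix:
  forall q. forall k. forall m. forall p. exists t. forall n. ((D(k) | L(q)) & ~D(m) & (D(p) | L(t)) | ~D(n))
The prefix is forall q forall k forall m forall p exists t forall n: 5 universal, 1 existential.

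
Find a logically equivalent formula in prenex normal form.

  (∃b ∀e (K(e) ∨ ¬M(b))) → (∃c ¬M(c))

∀b ∃e ∃c (¬K(e) ∧ M(b) ∨ ¬M(c))

Eliminate → and ↔ using ¬ and ∨.
  ¬(∃b ∀e (K(e) ∨ ¬M(b))) ∨ (∃c ¬M(c))
Move each ¬ inward, flipping quantifiers it crosses:
  (∀b ∃e (¬K(e) ∧ M(b))) ∨ (∃c ¬M(c))
Extract every quantifier outward, since the variables are now distinct and don't occur free across branches:
  ∀b ∃e ∃c (¬K(e) ∧ M(b) ∨ ¬M(c))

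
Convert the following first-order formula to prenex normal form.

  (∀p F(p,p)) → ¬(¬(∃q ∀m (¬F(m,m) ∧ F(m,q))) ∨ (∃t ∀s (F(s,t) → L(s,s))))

First replace A → B with ¬A ∨ B.
  ¬(∀p F(p,p)) ∨ ¬(¬(∃q ∀m (¬F(m,m) ∧ F(m,q))) ∨ (∃t ∀s (¬F(s,t) ∨ L(s,s))))
Push ¬ through the quantifiers and connectives to reach negation normal form:
  (∃p ¬F(p,p)) ∨ (∃q ∀m (¬F(m,m) ∧ F(m,q))) ∧ (∀t ∃s (F(s,t) ∧ ¬L(s,s)))
All bound variables are already distinct, so no renaming is needed.
Finally move all quantifiers to the prefix:
  ∃p ∃q ∀m ∀t ∃s (¬F(p,p) ∨ ¬F(m,m) ∧ F(m,q) ∧ F(s,t) ∧ ¬L(s,s))

∃p ∃q ∀m ∀t ∃s (¬F(p,p) ∨ ¬F(m,m) ∧ F(m,q) ∧ F(s,t) ∧ ¬L(s,s))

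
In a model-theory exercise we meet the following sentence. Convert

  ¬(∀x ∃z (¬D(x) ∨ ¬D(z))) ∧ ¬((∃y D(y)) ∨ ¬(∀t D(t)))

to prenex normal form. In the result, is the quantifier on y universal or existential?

Drive negations inward (¬∀x A ≡ ∃x ¬A, ¬∃x A ≡ ∀x ¬A, De Morgan for ∧/∨):
  (∃x ∀z (D(x) ∧ D(z))) ∧ (∀y ¬D(y)) ∧ (∀t D(t))
All bound variables are already distinct, so no renaming is needed.
Extract every quantifier outward, since the variables are now distinct and don't occur free across branches:
  ∃x ∀z ∀y ∀t (D(x) ∧ D(z) ∧ ¬D(y) ∧ D(t))
The quantifier ∃y sits under an odd number of negations, so it flips to ∀y.

universal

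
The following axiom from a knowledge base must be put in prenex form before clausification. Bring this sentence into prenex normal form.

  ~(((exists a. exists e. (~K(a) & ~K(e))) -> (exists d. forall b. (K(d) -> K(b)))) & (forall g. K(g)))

exists a. exists e. forall d. exists b. exists g. (~K(a) & ~K(e) & K(d) & ~K(b) | ~K(g))

Rewrite implications/biconditionals: A → B as ¬A ∨ B.
  ~((~(exists a. exists e. (~K(a) & ~K(e))) | (exists d. forall b. (~K(d) | K(b)))) & (forall g. K(g)))
Drive negations inward (¬∀x A ≡ ∃x ¬A, ¬∃x A ≡ ∀x ¬A, De Morgan for ∧/∨):
  (exists a. exists e. (~K(a) & ~K(e))) & (forall d. exists b. (K(d) & ~K(b))) | (exists g. ~K(g))
All bound variables are already distinct, so no renaming is needed.
Pull the quantifiers to the front (each side's bound variable is not free in the other side):
  exists a. exists e. forall d. exists b. exists g. (~K(a) & ~K(e) & K(d) & ~K(b) | ~K(g))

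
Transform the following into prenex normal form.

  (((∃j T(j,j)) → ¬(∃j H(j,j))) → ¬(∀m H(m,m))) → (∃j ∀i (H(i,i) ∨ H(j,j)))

Rewrite implications/biconditionals: A → B as ¬A ∨ B.
  ¬(¬(¬(∃j T(j,j)) ∨ ¬(∃j H(j,j))) ∨ ¬(∀m H(m,m))) ∨ (∃j ∀i (H(i,i) ∨ H(j,j)))
Push ¬ through the quantifiers and connectives to reach negation normal form:
  ((∀j ¬T(j,j)) ∨ (∀j ¬H(j,j))) ∧ (∀m H(m,m)) ∨ (∃j ∀i (H(i,i) ∨ H(j,j)))
Rename bound variables to avoid capture: j↦t, j↦q.
  ((∀j ¬T(j,j)) ∨ (∀t ¬H(t,t))) ∧ (∀m H(m,m)) ∨ (∃q ∀i (H(i,i) ∨ H(q,q)))
Extract every quantifier outward, since the variables are now distinct and don't occur free across branches:
  ∀j ∀t ∀m ∃q ∀i ((¬T(j,j) ∨ ¬H(t,t)) ∧ H(m,m) ∨ H(i,i) ∨ H(q,q))

∀j ∀t ∀m ∃q ∀i ((¬T(j,j) ∨ ¬H(t,t)) ∧ H(m,m) ∨ H(i,i) ∨ H(q,q))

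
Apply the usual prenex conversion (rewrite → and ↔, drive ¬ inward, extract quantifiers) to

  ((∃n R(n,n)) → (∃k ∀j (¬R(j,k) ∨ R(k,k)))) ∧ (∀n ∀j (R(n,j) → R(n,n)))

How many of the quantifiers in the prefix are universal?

Rewrite implications/biconditionals: A → B as ¬A ∨ B.
  (¬(∃n R(n,n)) ∨ (∃k ∀j (¬R(j,k) ∨ R(k,k)))) ∧ (∀n ∀j (¬R(n,j) ∨ R(n,n)))
Drive negations inward (¬∀x A ≡ ∃x ¬A, ¬∃x A ≡ ∀x ¬A, De Morgan for ∧/∨):
  ((∀n ¬R(n,n)) ∨ (∃k ∀j (¬R(j,k) ∨ R(k,k)))) ∧ (∀n ∀j (¬R(n,j) ∨ R(n,n)))
Give each quantifier a distinct variable: n↦x1, j↦w.
  ((∀n ¬R(n,n)) ∨ (∃k ∀j (¬R(j,k) ∨ R(k,k)))) ∧ (∀x1 ∀w (¬R(x1,w) ∨ R(x1,x1)))
Extract every quantifier outward, since the variables are now distinct and don't occur free across branches:
  ∀n ∃k ∀j ∀x1 ∀w ((¬R(n,n) ∨ ¬R(j,k) ∨ R(k,k)) ∧ (¬R(x1,w) ∨ R(x1,x1)))
The prefix is ∀n ∃k ∀j ∀x1 ∀w: 4 universal, 1 existential.

4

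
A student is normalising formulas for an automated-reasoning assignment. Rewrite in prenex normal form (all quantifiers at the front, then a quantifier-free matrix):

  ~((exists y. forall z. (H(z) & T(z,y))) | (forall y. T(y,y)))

forall y. exists z. exists x. ((~H(z) | ~T(z,y)) & ~T(x,x))

Push ¬ through the quantifiers and connectives to reach negation normal form:
  (forall y. exists z. (~H(z) | ~T(z,y))) & (exists y. ~T(y,y))
Rename bound variables to avoid capture: y↦x.
  (forall y. exists z. (~H(z) | ~T(z,y))) & (exists x. ~T(x,x))
Pull the quantifiers to the front (each side's bound variable is not free in the other side):
  forall y. exists z. exists x. ((~H(z) | ~T(z,y)) & ~T(x,x))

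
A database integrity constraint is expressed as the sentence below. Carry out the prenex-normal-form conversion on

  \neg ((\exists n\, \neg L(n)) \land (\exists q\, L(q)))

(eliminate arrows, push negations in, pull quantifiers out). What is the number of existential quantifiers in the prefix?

Drive negations inward (¬∀x A ≡ ∃x ¬A, ¬∃x A ≡ ∀x ¬A, De Morgan for ∧/∨):
  (\forall n\, L(n)) \lor (\forall q\, \neg L(q))
Pull the quantifiers to the front (each side's bound variable is not free in the other side):
  \forall n\, \forall q\, (L(n) \lor \neg L(q))
The prefix is \forall n \forall q: 2 universal, 0 existential.

0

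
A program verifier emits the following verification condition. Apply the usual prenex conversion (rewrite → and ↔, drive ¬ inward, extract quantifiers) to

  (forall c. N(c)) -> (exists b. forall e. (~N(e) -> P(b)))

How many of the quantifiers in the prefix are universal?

Eliminate → and ↔ using ¬ and ∨.
  ~(forall c. N(c)) | (exists b. forall e. (~~N(e) | P(b)))
Push ¬ through the quantifiers and connectives to reach negation normal form:
  (exists c. ~N(c)) | (exists b. forall e. (N(e) | P(b)))
All bound variables are already distinct, so no renaming is needed.
Finally move all quantifiers to the prefix:
  exists c. exists b. forall e. (~N(c) | N(e) | P(b))
The prefix is exists c exists b forall e: 1 universal, 2 existential.

1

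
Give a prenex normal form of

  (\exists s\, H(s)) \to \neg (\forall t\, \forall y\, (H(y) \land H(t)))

\forall s\, \exists t\, \exists y\, (\neg H(s) \lor \neg H(y) \lor \neg H(t))

Eliminate → and ↔ using ¬ and ∨.
  \neg (\exists s\, H(s)) \lor \neg (\forall t\, \forall y\, (H(y) \land H(t)))
Move each ¬ inward, flipping quantifiers it crosses:
  (\forall s\, \neg H(s)) \lor (\exists t\, \exists y\, (\neg H(y) \lor \neg H(t)))
Extract every quantifier outward, since the variables are now distinct and don't occur free across branches:
  \forall s\, \exists t\, \exists y\, (\neg H(s) \lor \neg H(y) \lor \neg H(t))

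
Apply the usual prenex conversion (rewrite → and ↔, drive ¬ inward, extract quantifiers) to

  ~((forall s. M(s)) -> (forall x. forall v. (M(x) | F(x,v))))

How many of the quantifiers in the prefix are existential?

2

Rewrite implications/biconditionals: A → B as ¬A ∨ B.
  ~(~(forall s. M(s)) | (forall x. forall v. (M(x) | F(x,v))))
Push ¬ through the quantifiers and connectives to reach negation normal form:
  (forall s. M(s)) & (exists x. exists v. (~M(x) & ~F(x,v)))
All bound variables are already distinct, so no renaming is needed.
Finally move all quantifiers to the prefix:
  forall s. exists x. exists v. (M(s) & ~M(x) & ~F(x,v))
The prefix is forall s exists x exists v: 1 universal, 2 existential.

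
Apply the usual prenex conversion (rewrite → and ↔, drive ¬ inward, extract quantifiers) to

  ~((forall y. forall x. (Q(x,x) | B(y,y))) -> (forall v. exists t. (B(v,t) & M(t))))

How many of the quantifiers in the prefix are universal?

Rewrite implications/biconditionals: A → B as ¬A ∨ B.
  ~(~(forall y. forall x. (Q(x,x) | B(y,y))) | (forall v. exists t. (B(v,t) & M(t))))
Drive negations inward (¬∀x A ≡ ∃x ¬A, ¬∃x A ≡ ∀x ¬A, De Morgan for ∧/∨):
  (forall y. forall x. (Q(x,x) | B(y,y))) & (exists v. forall t. (~B(v,t) | ~M(t)))
All bound variables are already distinct, so no renaming is needed.
Finally move all quantifiers to the prefix:
  forall y. forall x. exists v. forall t. ((Q(x,x) | B(y,y)) & (~B(v,t) | ~M(t)))
The prefix is forall y forall x exists v forall t: 3 universal, 1 existential.

3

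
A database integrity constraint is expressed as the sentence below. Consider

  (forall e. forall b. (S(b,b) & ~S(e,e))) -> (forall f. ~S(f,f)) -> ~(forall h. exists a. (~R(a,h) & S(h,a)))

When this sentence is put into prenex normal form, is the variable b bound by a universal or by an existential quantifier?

Rewrite implications/biconditionals: A → B as ¬A ∨ B.
  ~(forall e. forall b. (S(b,b) & ~S(e,e))) | ~(forall f. ~S(f,f)) | ~(forall h. exists a. (~R(a,h) & S(h,a)))
Move each ¬ inward, flipping quantifiers it crosses:
  (exists e. exists b. (~S(b,b) | S(e,e))) | (exists f. S(f,f)) | (exists h. forall a. (R(a,h) | ~S(h,a)))
Pull the quantifiers to the front (each side's bound variable is not free in the other side):
  exists e. exists b. exists f. exists h. forall a. (~S(b,b) | S(e,e) | S(f,f) | R(a,h) | ~S(h,a))
The quantifier forall b sits under an odd number of negations (counting the antecedent side of each →), so it flips to exists b.

existential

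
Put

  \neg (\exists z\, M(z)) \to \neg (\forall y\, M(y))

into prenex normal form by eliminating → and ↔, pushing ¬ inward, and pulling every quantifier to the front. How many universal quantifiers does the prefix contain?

Rewrite implications/biconditionals: A → B as ¬A ∨ B.
  \neg \neg (\exists z\, M(z)) \lor \neg (\forall y\, M(y))
Move each ¬ inward, flipping quantifiers it crosses:
  (\exists z\, M(z)) \lor (\exists y\, \neg M(y))
All bound variables are already distinct, so no renaming is needed.
Extract every quantifier outward, since the variables are now distinct and don't occur free across branches:
  \exists z\, \exists y\, (M(z) \lor \neg M(y))
The prefix is \exists z \exists y: 0 universal, 2 existential.

0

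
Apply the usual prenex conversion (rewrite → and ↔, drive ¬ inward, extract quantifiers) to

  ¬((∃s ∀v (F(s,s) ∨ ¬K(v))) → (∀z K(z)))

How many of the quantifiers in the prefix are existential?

First replace A → B with ¬A ∨ B.
  ¬(¬(∃s ∀v (F(s,s) ∨ ¬K(v))) ∨ (∀z K(z)))
Drive negations inward (¬∀x A ≡ ∃x ¬A, ¬∃x A ≡ ∀x ¬A, De Morgan for ∧/∨):
  (∃s ∀v (F(s,s) ∨ ¬K(v))) ∧ (∃z ¬K(z))
All bound variables are already distinct, so no renaming is needed.
Finally move all quantifiers to the prefix:
  ∃s ∀v ∃z ((F(s,s) ∨ ¬K(v)) ∧ ¬K(z))
The prefix is ∃s ∀v ∃z: 1 universal, 2 existential.

2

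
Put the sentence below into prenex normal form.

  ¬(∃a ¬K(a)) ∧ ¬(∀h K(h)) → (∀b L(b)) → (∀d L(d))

∃a ∀h ∃b ∀d (¬K(a) ∨ K(h) ∨ ¬L(b) ∨ L(d))

Rewrite implications/biconditionals: A → B as ¬A ∨ B.
  ¬(¬(∃a ¬K(a)) ∧ ¬(∀h K(h))) ∨ ¬(∀b L(b)) ∨ (∀d L(d))
Push ¬ through the quantifiers and connectives to reach negation normal form:
  (∃a ¬K(a)) ∨ (∀h K(h)) ∨ (∃b ¬L(b)) ∨ (∀d L(d))
Extract every quantifier outward, since the variables are now distinct and don't occur free across branches:
  ∃a ∀h ∃b ∀d (¬K(a) ∨ K(h) ∨ ¬L(b) ∨ L(d))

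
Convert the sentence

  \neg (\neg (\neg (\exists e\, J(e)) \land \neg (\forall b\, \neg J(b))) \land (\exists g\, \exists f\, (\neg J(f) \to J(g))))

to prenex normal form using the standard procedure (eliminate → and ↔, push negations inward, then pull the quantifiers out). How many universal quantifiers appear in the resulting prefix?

Rewrite implications/biconditionals: A → B as ¬A ∨ B.
  \neg (\neg (\neg (\exists e\, J(e)) \land \neg (\forall b\, \neg J(b))) \land (\exists g\, \exists f\, (\neg \neg J(f) \lor J(g))))
Move each ¬ inward, flipping quantifiers it crosses:
  (\forall e\, \neg J(e)) \land (\exists b\, J(b)) \lor (\forall g\, \forall f\, (\neg J(f) \land \neg J(g)))
All bound variables are already distinct, so no renaming is needed.
Finally move all quantifiers to the prefix:
  \forall e\, \exists b\, \forall g\, \forall f\, (\neg J(e) \land J(b) \lor \neg J(f) \land \neg J(g))
The prefix is \forall e \exists b \forall g \forall f: 3 universal, 1 existential.

3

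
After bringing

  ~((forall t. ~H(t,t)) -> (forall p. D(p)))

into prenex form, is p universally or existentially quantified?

Eliminate → and ↔ using ¬ and ∨.
  ~(~(forall t. ~H(t,t)) | (forall p. D(p)))
Push ¬ through the quantifiers and connectives to reach negation normal form:
  (forall t. ~H(t,t)) & (exists p. ~D(p))
Finally move all quantifiers to the prefix:
  forall t. exists p. (~H(t,t) & ~D(p))
The quantifier forall p sits under an odd number of negations (counting the antecedent side of each →), so it flips to exists p.

existential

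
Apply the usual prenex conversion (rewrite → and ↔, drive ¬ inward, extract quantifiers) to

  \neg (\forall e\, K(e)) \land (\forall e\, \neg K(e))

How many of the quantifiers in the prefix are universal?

Drive negations inward (¬∀x A ≡ ∃x ¬A, ¬∃x A ≡ ∀x ¬A, De Morgan for ∧/∨):
  (\exists e\, \neg K(e)) \land (\forall e\, \neg K(e))
Rename bound variables to avoid capture: e↦v.
  (\exists e\, \neg K(e)) \land (\forall v\, \neg K(v))
Pull the quantifiers to the front (each side's bound variable is not free in the other side):
  \exists e\, \forall v\, (\neg K(e) \land \neg K(v))
The prefix is \exists e \forall v: 1 universal, 1 existential.

1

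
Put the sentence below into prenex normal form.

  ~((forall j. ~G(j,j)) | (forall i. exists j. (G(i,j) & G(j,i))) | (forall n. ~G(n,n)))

Drive negations inward (¬∀x A ≡ ∃x ¬A, ¬∃x A ≡ ∀x ¬A, De Morgan for ∧/∨):
  (exists j. G(j,j)) & (exists i. forall j. (~G(i,j) | ~G(j,i))) & (exists n. G(n,n))
Give each quantifier a distinct variable: j↦v1.
  (exists j. G(j,j)) & (exists i. forall v1. (~G(i,v1) | ~G(v1,i))) & (exists n. G(n,n))
Pull the quantifiers to the front (each side's bound variable is not free in the other side):
  exists j. exists i. forall v1. exists n. (G(j,j) & (~G(i,v1) | ~G(v1,i)) & G(n,n))

exists j. exists i. forall v1. exists n. (G(j,j) & (~G(i,v1) | ~G(v1,i)) & G(n,n))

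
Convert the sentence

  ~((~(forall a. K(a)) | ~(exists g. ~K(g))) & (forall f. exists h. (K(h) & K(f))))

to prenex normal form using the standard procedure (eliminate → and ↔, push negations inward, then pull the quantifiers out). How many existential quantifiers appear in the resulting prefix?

2

Move each ¬ inward, flipping quantifiers it crosses:
  (forall a. K(a)) & (exists g. ~K(g)) | (exists f. forall h. (~K(h) | ~K(f)))
All bound variables are already distinct, so no renaming is needed.
Extract every quantifier outward, since the variables are now distinct and don't occur free across branches:
  forall a. exists g. exists f. forall h. (K(a) & ~K(g) | ~K(h) | ~K(f))
The prefix is forall a exists g exists f forall h: 2 universal, 2 existential.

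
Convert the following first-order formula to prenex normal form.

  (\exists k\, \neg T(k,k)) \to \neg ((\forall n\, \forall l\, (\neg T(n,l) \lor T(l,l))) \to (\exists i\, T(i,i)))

Eliminate → and ↔ using ¬ and ∨.
  \neg (\exists k\, \neg T(k,k)) \lor \neg (\neg (\forall n\, \forall l\, (\neg T(n,l) \lor T(l,l))) \lor (\exists i\, T(i,i)))
Move each ¬ inward, flipping quantifiers it crosses:
  (\forall k\, T(k,k)) \lor (\forall n\, \forall l\, (\neg T(n,l) \lor T(l,l))) \land (\forall i\, \neg T(i,i))
Pull the quantifiers to the front (each side's bound variable is not free in the other side):
  \forall k\, \forall n\, \forall l\, \forall i\, (T(k,k) \lor (\neg T(n,l) \lor T(l,l)) \land \neg T(i,i))

\forall k\, \forall n\, \forall l\, \forall i\, (T(k,k) \lor (\neg T(n,l) \lor T(l,l)) \land \neg T(i,i))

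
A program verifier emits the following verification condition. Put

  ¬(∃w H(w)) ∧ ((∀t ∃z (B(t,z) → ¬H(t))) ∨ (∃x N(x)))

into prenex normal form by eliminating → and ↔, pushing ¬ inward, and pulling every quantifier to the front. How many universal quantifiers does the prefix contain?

2

Eliminate → and ↔ using ¬ and ∨.
  ¬(∃w H(w)) ∧ ((∀t ∃z (¬B(t,z) ∨ ¬H(t))) ∨ (∃x N(x)))
Push ¬ through the quantifiers and connectives to reach negation normal form:
  (∀w ¬H(w)) ∧ ((∀t ∃z (¬B(t,z) ∨ ¬H(t))) ∨ (∃x N(x)))
All bound variables are already distinct, so no renaming is needed.
Pull the quantifiers to the front (each side's bound variable is not free in the other side):
  ∀w ∀t ∃z ∃x (¬H(w) ∧ (¬B(t,z) ∨ ¬H(t) ∨ N(x)))
The prefix is ∀w ∀t ∃z ∃x: 2 universal, 2 existential.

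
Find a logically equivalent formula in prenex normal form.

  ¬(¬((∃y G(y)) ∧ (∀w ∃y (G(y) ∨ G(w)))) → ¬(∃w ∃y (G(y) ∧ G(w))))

∀y ∃w ∀u1 ∃q ∃u ((¬G(y) ∨ ¬G(u1) ∧ ¬G(w)) ∧ G(u) ∧ G(q))

Rewrite implications/biconditionals: A → B as ¬A ∨ B.
  ¬(¬¬((∃y G(y)) ∧ (∀w ∃y (G(y) ∨ G(w)))) ∨ ¬(∃w ∃y (G(y) ∧ G(w))))
Push ¬ through the quantifiers and connectives to reach negation normal form:
  ((∀y ¬G(y)) ∨ (∃w ∀y (¬G(y) ∧ ¬G(w)))) ∧ (∃w ∃y (G(y) ∧ G(w)))
Give each quantifier a distinct variable: y↦u1, w↦q, y↦u.
  ((∀y ¬G(y)) ∨ (∃w ∀u1 (¬G(u1) ∧ ¬G(w)))) ∧ (∃q ∃u (G(u) ∧ G(q)))
Pull the quantifiers to the front (each side's bound variable is not free in the other side):
  ∀y ∃w ∀u1 ∃q ∃u ((¬G(y) ∨ ¬G(u1) ∧ ¬G(w)) ∧ G(u) ∧ G(q))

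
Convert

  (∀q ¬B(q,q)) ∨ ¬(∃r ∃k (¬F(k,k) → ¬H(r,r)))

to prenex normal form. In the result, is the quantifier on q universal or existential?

Eliminate → and ↔ using ¬ and ∨.
  (∀q ¬B(q,q)) ∨ ¬(∃r ∃k (¬¬F(k,k) ∨ ¬H(r,r)))
Move each ¬ inward, flipping quantifiers it crosses:
  (∀q ¬B(q,q)) ∨ (∀r ∀k (¬F(k,k) ∧ H(r,r)))
All bound variables are already distinct, so no renaming is needed.
Pull the quantifiers to the front (each side's bound variable is not free in the other side):
  ∀q ∀r ∀k (¬B(q,q) ∨ ¬F(k,k) ∧ H(r,r))
The quantifier ∀q sits under an even number of negations (counting the antecedent side of each →), so it remains universal.

universal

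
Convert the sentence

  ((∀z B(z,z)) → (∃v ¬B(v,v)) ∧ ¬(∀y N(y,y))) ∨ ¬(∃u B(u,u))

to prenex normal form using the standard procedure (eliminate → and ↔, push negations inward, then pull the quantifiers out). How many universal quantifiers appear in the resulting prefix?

1

Rewrite implications/biconditionals: A → B as ¬A ∨ B.
  ¬(∀z B(z,z)) ∨ (∃v ¬B(v,v)) ∧ ¬(∀y N(y,y)) ∨ ¬(∃u B(u,u))
Push ¬ through the quantifiers and connectives to reach negation normal form:
  (∃z ¬B(z,z)) ∨ (∃v ¬B(v,v)) ∧ (∃y ¬N(y,y)) ∨ (∀u ¬B(u,u))
All bound variables are already distinct, so no renaming is needed.
Finally move all quantifiers to the prefix:
  ∃z ∃v ∃y ∀u (¬B(z,z) ∨ ¬B(v,v) ∧ ¬N(y,y) ∨ ¬B(u,u))
The prefix is ∃z ∃v ∃y ∀u: 1 universal, 3 existential.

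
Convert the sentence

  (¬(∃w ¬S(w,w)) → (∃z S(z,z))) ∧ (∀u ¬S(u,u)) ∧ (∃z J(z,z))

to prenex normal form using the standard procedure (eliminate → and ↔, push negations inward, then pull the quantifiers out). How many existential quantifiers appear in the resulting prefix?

Rewrite implications/biconditionals: A → B as ¬A ∨ B.
  (¬¬(∃w ¬S(w,w)) ∨ (∃z S(z,z))) ∧ (∀u ¬S(u,u)) ∧ (∃z J(z,z))
Move each ¬ inward, flipping quantifiers it crosses:
  ((∃w ¬S(w,w)) ∨ (∃z S(z,z))) ∧ (∀u ¬S(u,u)) ∧ (∃z J(z,z))
Standardize variables apart so no two quantifiers bind the same name: z↦v1.
  ((∃w ¬S(w,w)) ∨ (∃z S(z,z))) ∧ (∀u ¬S(u,u)) ∧ (∃v1 J(v1,v1))
Finally move all quantifiers to the prefix:
  ∃w ∃z ∀u ∃v1 ((¬S(w,w) ∨ S(z,z)) ∧ ¬S(u,u) ∧ J(v1,v1))
The prefix is ∃w ∃z ∀u ∃v1: 1 universal, 3 existential.

3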